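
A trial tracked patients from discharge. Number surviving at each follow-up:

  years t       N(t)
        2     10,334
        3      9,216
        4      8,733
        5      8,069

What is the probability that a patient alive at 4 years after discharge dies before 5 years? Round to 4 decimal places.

P(die before 5 | alive at 4) = 1 − N(5)/N(4) = 1 − 8,069/8,733 = (664)/8,733 = 0.076033.

0.0760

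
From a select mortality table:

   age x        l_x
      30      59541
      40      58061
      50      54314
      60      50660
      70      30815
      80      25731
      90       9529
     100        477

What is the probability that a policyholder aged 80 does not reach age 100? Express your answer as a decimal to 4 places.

0.9815

P(die before 100 | alive at 80) = 1 − l_100/l_80 = 1 − 477/25731 = (25254)/25731 = 0.981462.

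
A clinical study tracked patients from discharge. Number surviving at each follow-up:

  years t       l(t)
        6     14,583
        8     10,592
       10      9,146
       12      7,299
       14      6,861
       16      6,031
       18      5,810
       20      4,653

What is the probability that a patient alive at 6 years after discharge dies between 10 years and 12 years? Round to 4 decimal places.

This is the probability of reaching 10 but not 12, conditional on being alive at 6: (l(10) − l(12)) / l(6).
= (9,146 − 7,299) / 14,583 = 1,847 / 14,583 = 0.126654.

0.1267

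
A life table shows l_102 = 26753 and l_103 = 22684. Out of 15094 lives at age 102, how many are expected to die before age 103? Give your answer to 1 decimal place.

The relevant probability is 1 − 22684/26753 = 0.152095.
Expected number = 15094 × 0.152095 = 2295.7.

2295.7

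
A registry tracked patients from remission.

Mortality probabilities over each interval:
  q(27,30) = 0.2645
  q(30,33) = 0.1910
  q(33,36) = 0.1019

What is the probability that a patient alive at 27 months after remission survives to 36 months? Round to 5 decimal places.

P(survive 27→36) = (1 − 0.2645) × (1 − 0.1910) × (1 − 0.1019).
= 0.7355 × 0.8090 × 0.8981 = 0.534387.

0.53439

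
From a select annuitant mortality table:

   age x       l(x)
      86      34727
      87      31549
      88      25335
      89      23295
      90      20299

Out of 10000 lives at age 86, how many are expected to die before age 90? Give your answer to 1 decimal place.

The relevant probability is 1 − 20299/34727 = 0.415469.
Expected number = 10000 × 0.415469 = 4154.7.

4154.7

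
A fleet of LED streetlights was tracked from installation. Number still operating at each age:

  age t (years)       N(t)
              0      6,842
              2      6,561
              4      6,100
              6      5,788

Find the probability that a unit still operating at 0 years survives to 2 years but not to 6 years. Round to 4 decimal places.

0.1130

This is the probability of reaching 2 but not 6, conditional on being operational at 0: (N(2) − N(6)) / N(0).
= (6,561 − 5,788) / 6,842 = 773 / 6,842 = 0.112979.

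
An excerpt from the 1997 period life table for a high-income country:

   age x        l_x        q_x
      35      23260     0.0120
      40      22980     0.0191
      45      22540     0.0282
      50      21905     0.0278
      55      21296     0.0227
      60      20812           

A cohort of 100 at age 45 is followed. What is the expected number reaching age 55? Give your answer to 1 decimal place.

94.5

The relevant probability is 21296/22540 = 0.944809.
Expected number = 100 × 0.944809 = 94.5.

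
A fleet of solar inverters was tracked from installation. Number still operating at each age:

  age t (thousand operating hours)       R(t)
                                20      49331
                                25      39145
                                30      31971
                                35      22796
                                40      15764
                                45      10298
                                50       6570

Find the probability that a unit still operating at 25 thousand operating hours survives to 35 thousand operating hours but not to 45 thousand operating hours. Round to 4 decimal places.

This is the probability of reaching 35 but not 45, conditional on being operational at 25: (R(35) − R(45)) / R(25).
= (22796 − 10298) / 39145 = 12498 / 39145 = 0.319274.

0.3193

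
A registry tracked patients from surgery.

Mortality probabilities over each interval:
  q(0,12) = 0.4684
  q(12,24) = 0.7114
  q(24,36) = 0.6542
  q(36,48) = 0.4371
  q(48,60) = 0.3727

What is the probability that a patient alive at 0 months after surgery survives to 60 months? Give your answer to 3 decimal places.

P(survive 0→60) = (1 − 0.4684) × (1 − 0.7114) × (1 − 0.6542) × (1 − 0.4371) × (1 − 0.3727).
= 0.5316 × 0.2886 × 0.3458 × 0.5629 × 0.6273 = 0.018733.

0.019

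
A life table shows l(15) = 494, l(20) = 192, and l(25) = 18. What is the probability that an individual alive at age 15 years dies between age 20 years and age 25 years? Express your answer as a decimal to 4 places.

This is the probability of reaching 20 but not 25, conditional on being alive at 15: (l(20) − l(25)) / l(15).
= (192 − 18) / 494 = 174 / 494 = 0.352227.

0.3522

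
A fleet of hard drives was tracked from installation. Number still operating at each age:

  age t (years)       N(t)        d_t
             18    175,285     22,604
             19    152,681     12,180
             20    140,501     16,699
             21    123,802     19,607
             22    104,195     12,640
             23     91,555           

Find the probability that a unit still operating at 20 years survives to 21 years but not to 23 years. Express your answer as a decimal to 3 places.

This is the probability of reaching 21 but not 23, conditional on being operational at 20: (N(21) − N(23)) / N(20).
= (123,802 − 91,555) / 140,501 = 32,247 / 140,501 = 0.229514.

0.230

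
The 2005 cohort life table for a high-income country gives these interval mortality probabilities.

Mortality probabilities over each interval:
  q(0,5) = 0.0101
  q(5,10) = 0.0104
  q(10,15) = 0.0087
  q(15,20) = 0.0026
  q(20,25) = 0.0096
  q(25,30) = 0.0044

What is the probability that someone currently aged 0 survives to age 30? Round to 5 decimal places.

Chaining the interval survival probabilities: (1 − 0.0101) × (1 − 0.0104) × (1 − 0.0087) × (1 − 0.0026) × (1 − 0.0096) × (1 − 0.0044).
= 0.9899 × 0.9896 × 0.9913 × 0.9974 × 0.9904 × 0.9956 = 0.955039.

0.95504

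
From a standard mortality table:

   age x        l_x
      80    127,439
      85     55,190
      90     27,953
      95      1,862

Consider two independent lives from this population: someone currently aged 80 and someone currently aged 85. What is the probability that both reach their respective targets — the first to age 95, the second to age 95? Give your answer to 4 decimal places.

p₁ = l_95/l_80 = 1,862/127,439 = 0.014611; p₂ = l_95/l_85 = 1,862/55,190 = 0.033738.
P(both) = p₁ × p₂ = 0.014611 × 0.033738 = 0.000493.

0.0005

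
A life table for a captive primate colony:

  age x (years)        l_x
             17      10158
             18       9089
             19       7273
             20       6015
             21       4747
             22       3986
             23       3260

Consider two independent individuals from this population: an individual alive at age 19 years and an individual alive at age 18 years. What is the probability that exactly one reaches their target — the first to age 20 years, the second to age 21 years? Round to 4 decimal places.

p₁ = l_20/l_19 = 6015/7273 = 0.827031; p₂ = l_21/l_18 = 4747/9089 = 0.522280.
P(exactly one) = p₁(1−p₂) + (1−p₁)p₂ = 0.395089 + 0.090338 = 0.485427.

0.4854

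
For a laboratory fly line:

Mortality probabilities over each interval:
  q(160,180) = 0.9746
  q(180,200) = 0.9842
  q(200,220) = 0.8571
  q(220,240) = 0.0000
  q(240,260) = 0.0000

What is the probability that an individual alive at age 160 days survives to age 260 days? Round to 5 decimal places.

0.00006

Survival from 160 to 260 is the product of surviving each interval: (1 − 0.9746) × (1 − 0.9842) × (1 − 0.8571) × (1 − 0.0000) × (1 − 0.0000).
= 0.0254 × 0.0158 × 0.1429 × 1.0000 × 1.0000 = 0.000057.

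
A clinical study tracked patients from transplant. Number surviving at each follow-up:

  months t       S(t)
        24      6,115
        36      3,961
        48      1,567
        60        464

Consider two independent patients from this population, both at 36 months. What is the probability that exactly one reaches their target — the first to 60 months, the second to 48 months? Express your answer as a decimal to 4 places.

p₁ = S(60)/S(36) = 464/3,961 = 0.117142; p₂ = S(48)/S(36) = 1,567/3,961 = 0.395607.
P(exactly one) = p₁(1−p₂) + (1−p₁)p₂ = 0.070800 + 0.349265 = 0.420065.

0.4201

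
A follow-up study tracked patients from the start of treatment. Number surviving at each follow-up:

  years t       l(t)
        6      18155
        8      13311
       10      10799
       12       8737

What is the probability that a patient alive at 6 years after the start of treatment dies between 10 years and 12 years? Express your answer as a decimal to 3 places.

0.114

This is the probability of reaching 10 but not 12, conditional on being alive at 6: (l(10) − l(12)) / l(6).
= (10799 − 8737) / 18155 = 2062 / 18155 = 0.113578.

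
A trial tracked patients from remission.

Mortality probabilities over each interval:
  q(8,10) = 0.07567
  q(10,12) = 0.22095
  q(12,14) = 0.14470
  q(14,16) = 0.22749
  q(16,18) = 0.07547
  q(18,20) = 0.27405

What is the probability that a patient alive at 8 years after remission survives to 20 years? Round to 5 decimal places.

0.31933

The overall survival probability is (1 − 0.07567) × (1 − 0.22095) × (1 − 0.14470) × (1 − 0.22749) × (1 − 0.07547) × (1 − 0.27405).
= 0.92433 × 0.77905 × 0.85530 × 0.77251 × 0.92453 × 0.72595 = 0.319332.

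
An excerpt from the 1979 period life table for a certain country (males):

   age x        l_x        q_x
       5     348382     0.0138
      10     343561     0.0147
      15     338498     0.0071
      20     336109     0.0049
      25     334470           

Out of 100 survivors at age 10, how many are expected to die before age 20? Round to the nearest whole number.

2

The relevant probability is 1 − 336109/343561 = 0.021690.
Expected number = 100 × 0.021690 = 2.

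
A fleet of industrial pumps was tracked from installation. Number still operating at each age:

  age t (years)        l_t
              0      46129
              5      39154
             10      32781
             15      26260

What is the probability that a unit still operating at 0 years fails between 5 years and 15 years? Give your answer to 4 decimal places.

0.2795

This is the probability of reaching 5 but not 15, conditional on being operational at 0: (l_5 − l_15) / l_0.
= (39154 − 26260) / 46129 = 12894 / 46129 = 0.279520.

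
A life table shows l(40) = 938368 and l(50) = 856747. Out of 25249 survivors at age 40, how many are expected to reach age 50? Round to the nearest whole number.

23053

The relevant probability is 856747/938368 = 0.913018.
Expected number = 25249 × 0.913018 = 23053.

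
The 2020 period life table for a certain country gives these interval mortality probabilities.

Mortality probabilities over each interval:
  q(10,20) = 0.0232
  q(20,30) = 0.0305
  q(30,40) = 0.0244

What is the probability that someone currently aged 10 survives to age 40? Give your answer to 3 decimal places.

0.924

P(survive 10→40) = (1 − 0.0232) × (1 − 0.0305) × (1 − 0.0244).
= 0.9768 × 0.9695 × 0.9756 = 0.923901.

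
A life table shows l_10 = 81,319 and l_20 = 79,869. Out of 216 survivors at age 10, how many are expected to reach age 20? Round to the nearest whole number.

The relevant probability is 79,869/81,319 = 0.982169.
Expected number = 216 × 0.982169 = 212.

212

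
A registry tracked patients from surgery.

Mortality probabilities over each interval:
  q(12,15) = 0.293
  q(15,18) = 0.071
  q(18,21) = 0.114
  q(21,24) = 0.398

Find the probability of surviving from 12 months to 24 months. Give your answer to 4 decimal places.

P(survive 12→24) = (1 − 0.293) × (1 − 0.071) × (1 − 0.114) × (1 − 0.398).
= 0.707 × 0.929 × 0.886 × 0.602 = 0.350320.

0.3503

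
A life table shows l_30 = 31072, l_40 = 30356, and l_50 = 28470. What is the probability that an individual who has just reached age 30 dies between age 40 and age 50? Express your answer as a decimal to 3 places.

0.061

This is the probability of reaching 40 but not 50, conditional on being alive at 30: (l_40 − l_50) / l_30.
= (30356 − 28470) / 31072 = 1886 / 31072 = 0.060698.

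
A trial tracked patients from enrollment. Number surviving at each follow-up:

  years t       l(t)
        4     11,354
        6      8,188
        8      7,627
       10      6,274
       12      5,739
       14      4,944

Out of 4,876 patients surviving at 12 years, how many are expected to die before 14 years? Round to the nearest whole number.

The relevant probability is 1 − 4,944/5,739 = 0.138526.
Expected number = 4,876 × 0.138526 = 675.

675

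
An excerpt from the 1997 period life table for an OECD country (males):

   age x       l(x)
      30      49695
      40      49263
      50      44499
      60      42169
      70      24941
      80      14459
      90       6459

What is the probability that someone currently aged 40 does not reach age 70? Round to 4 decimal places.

P(die before 70 | alive at 40) = 1 − l(70)/l(40) = 1 − 24941/49263 = (24322)/49263 = 0.493717.

0.4937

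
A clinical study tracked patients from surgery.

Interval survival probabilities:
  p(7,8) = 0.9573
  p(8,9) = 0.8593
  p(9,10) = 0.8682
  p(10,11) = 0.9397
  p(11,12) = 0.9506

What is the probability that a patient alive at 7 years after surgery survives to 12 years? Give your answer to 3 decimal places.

The overall survival probability is 0.9573 × 0.8593 × 0.8682 × 0.9397 × 0.9506.
= 0.637969.

0.638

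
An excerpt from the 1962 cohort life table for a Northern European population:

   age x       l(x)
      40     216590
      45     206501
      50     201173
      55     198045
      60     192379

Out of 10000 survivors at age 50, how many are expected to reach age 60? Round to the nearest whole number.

The relevant probability is 192379/201173 = 0.956286.
Expected number = 10000 × 0.956286 = 9563.

9563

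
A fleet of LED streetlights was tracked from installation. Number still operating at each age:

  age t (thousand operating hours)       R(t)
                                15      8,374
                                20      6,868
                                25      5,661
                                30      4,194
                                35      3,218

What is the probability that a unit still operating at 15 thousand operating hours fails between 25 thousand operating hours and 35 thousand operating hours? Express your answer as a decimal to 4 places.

0.2917

This is the probability of reaching 25 but not 35, conditional on being operational at 15: (R(25) − R(35)) / R(15).
= (5,661 − 3,218) / 8,374 = 2,443 / 8,374 = 0.291736.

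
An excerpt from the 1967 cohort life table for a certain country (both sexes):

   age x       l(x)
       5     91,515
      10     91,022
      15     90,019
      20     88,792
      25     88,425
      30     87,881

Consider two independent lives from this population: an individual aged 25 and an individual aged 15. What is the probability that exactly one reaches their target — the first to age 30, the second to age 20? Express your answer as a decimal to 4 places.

0.0196

p₁ = l(30)/l(25) = 87,881/88,425 = 0.993848; p₂ = l(20)/l(15) = 88,792/90,019 = 0.986370.
P(exactly one) = p₁(1−p₂) + (1−p₁)p₂ = 0.013546 + 0.006068 = 0.019614.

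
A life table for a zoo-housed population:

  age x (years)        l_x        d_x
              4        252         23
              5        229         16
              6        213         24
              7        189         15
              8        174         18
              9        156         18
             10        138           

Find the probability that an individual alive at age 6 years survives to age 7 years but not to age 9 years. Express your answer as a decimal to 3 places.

This is the probability of reaching 7 but not 9, conditional on being alive at 6: (l_7 − l_9) / l_6.
= (189 − 156) / 213 = 33 / 213 = 0.154930.

0.155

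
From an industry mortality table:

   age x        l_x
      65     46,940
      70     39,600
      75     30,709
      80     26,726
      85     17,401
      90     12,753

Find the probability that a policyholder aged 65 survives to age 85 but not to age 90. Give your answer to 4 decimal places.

0.0990

This is the probability of reaching 85 but not 90, conditional on being alive at 65: (l_85 − l_90) / l_65.
= (17,401 − 12,753) / 46,940 = 4,648 / 46,940 = 0.099020.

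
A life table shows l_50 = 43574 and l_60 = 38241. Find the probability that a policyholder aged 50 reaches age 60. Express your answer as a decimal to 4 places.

We want 10p50 = l_60/l_50.
The conditional survival probability is l_60/l_50 = 38241/43574 = 0.877611.

0.8776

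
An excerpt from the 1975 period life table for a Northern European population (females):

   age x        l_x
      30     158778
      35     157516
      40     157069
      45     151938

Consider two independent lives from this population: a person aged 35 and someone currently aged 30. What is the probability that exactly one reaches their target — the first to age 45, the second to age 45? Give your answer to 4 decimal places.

0.0754

p₁ = l_45/l_35 = 151938/157516 = 0.964588; p₂ = l_45/l_30 = 151938/158778 = 0.956921.
P(exactly one) = p₁(1−p₂) + (1−p₁)p₂ = 0.041553 + 0.033886 = 0.075440.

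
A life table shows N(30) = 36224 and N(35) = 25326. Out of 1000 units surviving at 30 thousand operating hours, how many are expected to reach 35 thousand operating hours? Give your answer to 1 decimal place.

The relevant probability is 25326/36224 = 0.699150.
Expected number = 1000 × 0.699150 = 699.1.

699.1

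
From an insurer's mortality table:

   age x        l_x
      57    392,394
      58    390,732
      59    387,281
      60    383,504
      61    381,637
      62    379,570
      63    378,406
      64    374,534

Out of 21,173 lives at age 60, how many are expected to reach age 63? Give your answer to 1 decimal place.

20891.5

The relevant probability is 378,406/383,504 = 0.986707.
Expected number = 21,173 × 0.986707 = 20891.5.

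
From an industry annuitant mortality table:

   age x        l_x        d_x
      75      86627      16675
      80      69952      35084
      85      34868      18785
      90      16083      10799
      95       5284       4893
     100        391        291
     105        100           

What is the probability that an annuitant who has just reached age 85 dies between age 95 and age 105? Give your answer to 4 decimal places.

0.1487

We want 10|10q85 = (l_95 − l_105)/l_85.
This is the probability of reaching 95 but not 105, conditional on being alive at 85: (l_95 − l_105) / l_85.
= (5284 − 100) / 34868 = 5184 / 34868 = 0.148675.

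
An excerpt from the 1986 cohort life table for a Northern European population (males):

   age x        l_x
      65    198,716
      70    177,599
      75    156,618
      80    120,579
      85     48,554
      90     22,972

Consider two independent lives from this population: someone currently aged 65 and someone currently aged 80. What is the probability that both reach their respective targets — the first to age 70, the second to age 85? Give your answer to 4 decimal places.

0.3599

p₁ = l_70/l_65 = 177,599/198,716 = 0.893733; p₂ = l_85/l_80 = 48,554/120,579 = 0.402674.
P(both) = p₁ × p₂ = 0.893733 × 0.402674 = 0.359883.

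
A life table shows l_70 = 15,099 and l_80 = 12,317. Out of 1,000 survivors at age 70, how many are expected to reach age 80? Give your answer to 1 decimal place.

815.7

The relevant probability is 12,317/15,099 = 0.815749.
Expected number = 1,000 × 0.815749 = 815.7.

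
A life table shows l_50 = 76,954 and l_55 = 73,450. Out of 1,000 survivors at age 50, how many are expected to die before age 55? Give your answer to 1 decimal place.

The relevant probability is 1 − 73,450/76,954 = 0.045534.
Expected number = 1,000 × 0.045534 = 45.5.

45.5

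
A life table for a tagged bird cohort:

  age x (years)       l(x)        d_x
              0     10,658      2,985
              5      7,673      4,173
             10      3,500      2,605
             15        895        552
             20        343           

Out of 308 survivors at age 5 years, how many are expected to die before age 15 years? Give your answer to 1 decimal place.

272.1

The relevant probability is 1 − 895/7,673 = 0.883357.
Expected number = 308 × 0.883357 = 272.1.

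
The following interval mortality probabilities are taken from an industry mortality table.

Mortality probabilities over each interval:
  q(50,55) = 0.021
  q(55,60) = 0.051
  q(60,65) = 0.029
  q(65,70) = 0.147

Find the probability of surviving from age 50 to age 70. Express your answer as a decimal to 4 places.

0.7695

Survival from 50 to 70 is the product of surviving each interval: (1 − 0.021) × (1 − 0.051) × (1 − 0.029) × (1 − 0.147).
= 0.979 × 0.949 × 0.971 × 0.853 = 0.769515.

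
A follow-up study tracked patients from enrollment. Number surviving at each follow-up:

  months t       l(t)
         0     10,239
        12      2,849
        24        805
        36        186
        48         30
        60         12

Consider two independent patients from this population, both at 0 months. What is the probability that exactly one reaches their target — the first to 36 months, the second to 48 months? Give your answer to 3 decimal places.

0.021

p₁ = l(36)/l(0) = 186/10,239 = 0.018166; p₂ = l(48)/l(0) = 30/10,239 = 0.002930.
P(exactly one) = p₁(1−p₂) + (1−p₁)p₂ = 0.018113 + 0.002877 = 0.020990.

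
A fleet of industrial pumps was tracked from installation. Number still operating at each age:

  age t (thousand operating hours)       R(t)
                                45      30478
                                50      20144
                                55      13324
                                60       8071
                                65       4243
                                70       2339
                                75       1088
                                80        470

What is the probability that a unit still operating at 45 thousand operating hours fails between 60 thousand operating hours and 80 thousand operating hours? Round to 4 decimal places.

This is the probability of reaching 60 but not 80, conditional on being operational at 45: (R(60) − R(80)) / R(45).
= (8071 − 470) / 30478 = 7601 / 30478 = 0.249393.

0.2494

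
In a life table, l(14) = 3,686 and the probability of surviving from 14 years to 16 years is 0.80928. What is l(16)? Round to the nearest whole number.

2983

l(16) = l(14) × p = 3,686 × 0.80928 = 2983.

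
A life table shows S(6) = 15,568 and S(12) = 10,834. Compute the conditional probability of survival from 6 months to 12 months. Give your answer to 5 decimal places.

0.69591

The conditional survival probability is S(12)/S(6) = 10,834/15,568 = 0.695915.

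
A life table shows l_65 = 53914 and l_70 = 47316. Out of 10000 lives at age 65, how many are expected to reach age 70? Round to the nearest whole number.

The relevant probability is 47316/53914 = 0.877620.
Expected number = 10000 × 0.877620 = 8776.

8776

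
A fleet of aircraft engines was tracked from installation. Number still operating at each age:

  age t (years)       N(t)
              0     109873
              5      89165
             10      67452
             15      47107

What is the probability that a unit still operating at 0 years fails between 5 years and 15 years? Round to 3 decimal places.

This is the probability of reaching 5 but not 15, conditional on being operational at 0: (N(5) − N(15)) / N(0).
= (89165 − 47107) / 109873 = 42058 / 109873 = 0.382787.

0.383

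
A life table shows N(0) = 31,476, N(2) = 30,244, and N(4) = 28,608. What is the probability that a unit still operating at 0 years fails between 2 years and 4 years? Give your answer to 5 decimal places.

0.05198

This is the probability of reaching 2 but not 4, conditional on being operational at 0: (N(2) − N(4)) / N(0).
= (30,244 − 28,608) / 31,476 = 1,636 / 31,476 = 0.051976.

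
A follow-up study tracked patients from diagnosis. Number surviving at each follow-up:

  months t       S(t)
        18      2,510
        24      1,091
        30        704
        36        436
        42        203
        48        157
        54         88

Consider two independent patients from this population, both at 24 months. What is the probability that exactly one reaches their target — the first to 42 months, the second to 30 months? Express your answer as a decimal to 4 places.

0.5912

p₁ = S(42)/S(24) = 203/1,091 = 0.186068; p₂ = S(30)/S(24) = 704/1,091 = 0.645280.
P(exactly one) = p₁(1−p₂) + (1−p₁)p₂ = 0.066002 + 0.525214 = 0.591216.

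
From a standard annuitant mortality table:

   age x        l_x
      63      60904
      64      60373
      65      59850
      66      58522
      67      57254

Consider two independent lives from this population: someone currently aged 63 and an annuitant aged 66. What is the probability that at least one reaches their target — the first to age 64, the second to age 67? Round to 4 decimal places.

p₁ = l_64/l_63 = 60373/60904 = 0.991281; p₂ = l_67/l_66 = 57254/58522 = 0.978333.
P(at least one) = 1 − (1−p₁)(1−p₂) = 1 − 0.008719 × 0.021667 = 0.999811.

0.9998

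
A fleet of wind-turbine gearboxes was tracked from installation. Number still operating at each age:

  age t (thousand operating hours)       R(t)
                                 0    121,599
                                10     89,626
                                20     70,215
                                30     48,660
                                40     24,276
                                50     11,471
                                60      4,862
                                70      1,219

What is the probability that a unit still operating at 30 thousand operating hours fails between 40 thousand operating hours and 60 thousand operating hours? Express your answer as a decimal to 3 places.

0.399

This is the probability of reaching 40 but not 60, conditional on being operational at 30: (R(40) − R(60)) / R(30).
= (24,276 − 4,862) / 48,660 = 19,414 / 48,660 = 0.398972.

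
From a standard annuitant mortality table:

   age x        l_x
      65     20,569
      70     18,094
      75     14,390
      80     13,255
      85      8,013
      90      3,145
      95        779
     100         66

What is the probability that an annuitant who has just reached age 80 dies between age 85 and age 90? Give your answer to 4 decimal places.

0.3673

We want 5|5q80 = (l_85 − l_90)/l_80.
This is the probability of reaching 85 but not 90, conditional on being alive at 80: (l_85 − l_90) / l_80.
= (8,013 − 3,145) / 13,255 = 4,868 / 13,255 = 0.367258.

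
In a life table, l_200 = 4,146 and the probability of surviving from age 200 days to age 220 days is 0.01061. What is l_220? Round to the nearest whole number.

44

l_220 = l_200 × p = 4,146 × 0.01061 = 44.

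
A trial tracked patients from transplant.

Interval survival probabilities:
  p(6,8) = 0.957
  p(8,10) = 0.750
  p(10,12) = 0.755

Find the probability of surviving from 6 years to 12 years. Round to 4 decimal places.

0.5419

P(survive 6→12) = 0.957 × 0.750 × 0.755.
= 0.541901.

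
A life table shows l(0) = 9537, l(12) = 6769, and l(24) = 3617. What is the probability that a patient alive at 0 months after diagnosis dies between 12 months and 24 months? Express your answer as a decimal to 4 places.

0.3305

This is the probability of reaching 12 but not 24, conditional on being alive at 0: (l(12) − l(24)) / l(0).
= (6769 − 3617) / 9537 = 3152 / 9537 = 0.330502.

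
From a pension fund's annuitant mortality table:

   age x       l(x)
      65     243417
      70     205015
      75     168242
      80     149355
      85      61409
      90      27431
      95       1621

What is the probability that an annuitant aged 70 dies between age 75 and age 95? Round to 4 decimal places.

0.8127

This is the probability of reaching 75 but not 95, conditional on being alive at 70: (l(75) − l(95)) / l(70).
= (168242 − 1621) / 205015 = 166621 / 205015 = 0.812726.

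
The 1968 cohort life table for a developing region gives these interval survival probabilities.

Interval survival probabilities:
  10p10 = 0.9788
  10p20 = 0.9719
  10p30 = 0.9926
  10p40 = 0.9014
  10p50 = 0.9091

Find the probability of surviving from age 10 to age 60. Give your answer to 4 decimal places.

0.7738

Chaining the interval survival probabilities: 0.9788 × 0.9719 × 0.9926 × 0.9014 × 0.9091.
= 0.773783.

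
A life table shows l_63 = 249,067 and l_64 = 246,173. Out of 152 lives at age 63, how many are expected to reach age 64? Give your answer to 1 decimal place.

150.2

The relevant probability is 246,173/249,067 = 0.988381.
Expected number = 152 × 0.988381 = 150.2.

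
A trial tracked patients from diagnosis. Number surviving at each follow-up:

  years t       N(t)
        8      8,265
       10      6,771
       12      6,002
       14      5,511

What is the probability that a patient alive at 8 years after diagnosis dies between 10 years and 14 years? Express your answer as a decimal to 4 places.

This is the probability of reaching 10 but not 14, conditional on being alive at 8: (N(10) − N(14)) / N(8).
= (6,771 − 5,511) / 8,265 = 1,260 / 8,265 = 0.152450.

0.1525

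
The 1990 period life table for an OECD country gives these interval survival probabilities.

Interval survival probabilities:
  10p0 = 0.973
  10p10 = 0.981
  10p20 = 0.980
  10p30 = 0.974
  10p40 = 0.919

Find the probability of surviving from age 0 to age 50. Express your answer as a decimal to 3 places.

0.837

50p0 = 0.973 × 0.981 × 0.980 × 0.974 × 0.919.
= 0.837303.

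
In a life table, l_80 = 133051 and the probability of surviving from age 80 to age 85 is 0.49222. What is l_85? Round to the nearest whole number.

65490

l_85 = l_80 × p = 133051 × 0.49222 = 65490.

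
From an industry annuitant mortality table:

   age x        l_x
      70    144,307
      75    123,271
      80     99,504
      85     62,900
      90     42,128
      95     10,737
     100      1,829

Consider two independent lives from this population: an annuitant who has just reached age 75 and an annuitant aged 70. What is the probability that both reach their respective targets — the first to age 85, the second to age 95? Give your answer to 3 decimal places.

p₁ = l_85/l_75 = 62,900/123,271 = 0.510258; p₂ = l_95/l_70 = 10,737/144,307 = 0.074404.
P(both) = p₁ × p₂ = 0.510258 × 0.074404 = 0.037965.

0.038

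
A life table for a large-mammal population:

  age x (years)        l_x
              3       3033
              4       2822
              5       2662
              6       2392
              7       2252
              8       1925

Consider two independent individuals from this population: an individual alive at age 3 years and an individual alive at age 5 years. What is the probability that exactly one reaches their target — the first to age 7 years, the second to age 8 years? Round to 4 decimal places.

0.3918

p₁ = l_7/l_3 = 2252/3033 = 0.742499; p₂ = l_8/l_5 = 1925/2662 = 0.723140.
P(exactly one) = p₁(1−p₂) + (1−p₁)p₂ = 0.205568 + 0.186209 = 0.391778.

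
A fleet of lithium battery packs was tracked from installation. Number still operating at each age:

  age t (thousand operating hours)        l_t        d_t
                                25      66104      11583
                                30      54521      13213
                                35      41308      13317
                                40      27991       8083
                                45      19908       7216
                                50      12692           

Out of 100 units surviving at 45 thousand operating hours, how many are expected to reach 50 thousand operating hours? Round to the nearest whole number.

64

The relevant probability is 12692/19908 = 0.637533.
Expected number = 100 × 0.637533 = 64.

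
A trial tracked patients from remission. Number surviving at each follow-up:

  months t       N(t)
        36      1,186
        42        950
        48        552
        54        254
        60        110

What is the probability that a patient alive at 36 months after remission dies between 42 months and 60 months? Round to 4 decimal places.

This is the probability of reaching 42 but not 60, conditional on being alive at 36: (N(42) − N(60)) / N(36).
= (950 − 110) / 1,186 = 840 / 1,186 = 0.708263.

0.7083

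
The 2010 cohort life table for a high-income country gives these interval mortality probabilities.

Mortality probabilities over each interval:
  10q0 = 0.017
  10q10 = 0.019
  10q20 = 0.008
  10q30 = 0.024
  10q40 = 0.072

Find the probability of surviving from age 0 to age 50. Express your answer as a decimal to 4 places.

50p0 = (1 − 0.017) × (1 − 0.019) × (1 − 0.008) × (1 − 0.024) × (1 − 0.072).
= 0.983 × 0.981 × 0.992 × 0.976 × 0.928 = 0.866427.

0.8664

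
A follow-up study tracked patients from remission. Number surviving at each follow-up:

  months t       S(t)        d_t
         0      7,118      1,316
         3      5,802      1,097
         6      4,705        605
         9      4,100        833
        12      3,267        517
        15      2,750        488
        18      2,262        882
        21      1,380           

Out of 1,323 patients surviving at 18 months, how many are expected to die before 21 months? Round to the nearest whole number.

516

The relevant probability is 1 − 1,380/2,262 = 0.389920.
Expected number = 1,323 × 0.389920 = 516.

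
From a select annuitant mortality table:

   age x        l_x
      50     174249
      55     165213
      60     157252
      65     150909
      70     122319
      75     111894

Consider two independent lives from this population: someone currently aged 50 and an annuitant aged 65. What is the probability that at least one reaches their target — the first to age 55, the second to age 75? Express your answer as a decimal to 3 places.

p₁ = l_55/l_50 = 165213/174249 = 0.948143; p₂ = l_75/l_65 = 111894/150909 = 0.741467.
P(at least one) = 1 − (1−p₁)(1−p₂) = 1 − 0.051857 × 0.258533 = 0.986593.

0.987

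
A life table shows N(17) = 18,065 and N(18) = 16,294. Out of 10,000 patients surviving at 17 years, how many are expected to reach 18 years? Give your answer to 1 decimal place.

9019.7

The relevant probability is 16,294/18,065 = 0.901965.
Expected number = 10,000 × 0.901965 = 9019.7.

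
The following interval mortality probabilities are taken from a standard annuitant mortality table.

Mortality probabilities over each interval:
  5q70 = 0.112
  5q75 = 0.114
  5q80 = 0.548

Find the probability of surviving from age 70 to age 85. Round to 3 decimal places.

15p70 = (1 − 0.112) × (1 − 0.114) × (1 − 0.548).
= 0.888 × 0.886 × 0.452 = 0.355619.

0.356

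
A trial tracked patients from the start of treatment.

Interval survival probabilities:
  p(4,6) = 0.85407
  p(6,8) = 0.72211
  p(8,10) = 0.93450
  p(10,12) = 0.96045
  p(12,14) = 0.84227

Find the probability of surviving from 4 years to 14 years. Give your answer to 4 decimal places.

0.4662

The overall survival probability is 0.85407 × 0.72211 × 0.93450 × 0.96045 × 0.84227.
= 0.466232.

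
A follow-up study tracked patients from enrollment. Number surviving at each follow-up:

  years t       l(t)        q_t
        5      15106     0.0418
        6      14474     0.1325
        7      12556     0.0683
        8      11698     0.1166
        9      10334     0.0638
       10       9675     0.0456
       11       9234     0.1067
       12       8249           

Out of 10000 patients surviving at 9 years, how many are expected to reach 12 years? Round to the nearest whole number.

7982

The relevant probability is 8249/10334 = 0.798239.
Expected number = 10000 × 0.798239 = 7982.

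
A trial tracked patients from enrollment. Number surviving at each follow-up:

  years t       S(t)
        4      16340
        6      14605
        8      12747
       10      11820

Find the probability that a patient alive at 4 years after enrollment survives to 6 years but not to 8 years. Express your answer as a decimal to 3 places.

0.114

This is the probability of reaching 6 but not 8, conditional on being alive at 4: (S(6) − S(8)) / S(4).
= (14605 − 12747) / 16340 = 1858 / 16340 = 0.113709.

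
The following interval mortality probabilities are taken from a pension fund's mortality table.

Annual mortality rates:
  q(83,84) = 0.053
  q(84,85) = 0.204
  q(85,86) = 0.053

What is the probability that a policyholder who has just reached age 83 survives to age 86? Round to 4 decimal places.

Chaining the interval survival probabilities: (1 − 0.053) × (1 − 0.204) × (1 − 0.053).
= 0.947 × 0.796 × 0.947 = 0.713860.

0.7139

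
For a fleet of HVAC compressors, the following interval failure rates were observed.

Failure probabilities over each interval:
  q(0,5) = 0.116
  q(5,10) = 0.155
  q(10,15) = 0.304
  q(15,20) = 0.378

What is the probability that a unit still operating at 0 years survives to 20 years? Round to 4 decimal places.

The overall survival probability is (1 − 0.116) × (1 − 0.155) × (1 − 0.304) × (1 − 0.378).
= 0.884 × 0.845 × 0.696 × 0.622 = 0.323377.

0.3234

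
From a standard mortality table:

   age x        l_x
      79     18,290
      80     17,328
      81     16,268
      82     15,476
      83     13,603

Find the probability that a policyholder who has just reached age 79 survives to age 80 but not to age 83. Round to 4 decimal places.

0.2037

We want 1|3q79 = (l_80 − l_83)/l_79.
This is the probability of reaching 80 but not 83, conditional on being alive at 79: (l_80 − l_83) / l_79.
= (17,328 − 13,603) / 18,290 = 3,725 / 18,290 = 0.203663.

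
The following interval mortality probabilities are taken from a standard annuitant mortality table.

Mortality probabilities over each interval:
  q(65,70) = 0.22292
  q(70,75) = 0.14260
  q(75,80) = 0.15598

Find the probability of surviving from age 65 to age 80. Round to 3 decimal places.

0.562

Survival from 65 to 80 is the product of surviving each interval: (1 − 0.22292) × (1 − 0.14260) × (1 − 0.15598).
= 0.77708 × 0.85740 × 0.84402 = 0.562344.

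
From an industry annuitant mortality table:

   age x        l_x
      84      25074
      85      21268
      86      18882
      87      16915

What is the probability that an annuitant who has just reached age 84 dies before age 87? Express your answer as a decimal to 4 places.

P(die before 87 | alive at 84) = 1 − l_87/l_84 = 1 − 16915/25074 = (8159)/25074 = 0.325397.

0.3254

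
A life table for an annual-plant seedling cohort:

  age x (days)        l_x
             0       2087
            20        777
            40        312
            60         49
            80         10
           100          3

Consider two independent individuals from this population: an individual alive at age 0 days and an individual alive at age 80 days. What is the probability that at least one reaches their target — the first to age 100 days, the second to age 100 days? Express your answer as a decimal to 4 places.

0.3010

p₁ = l_100/l_0 = 3/2087 = 0.001437; p₂ = l_100/l_80 = 3/10 = 0.300000.
P(at least one) = 1 − (1−p₁)(1−p₂) = 1 − 0.998563 × 0.700000 = 0.301006.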